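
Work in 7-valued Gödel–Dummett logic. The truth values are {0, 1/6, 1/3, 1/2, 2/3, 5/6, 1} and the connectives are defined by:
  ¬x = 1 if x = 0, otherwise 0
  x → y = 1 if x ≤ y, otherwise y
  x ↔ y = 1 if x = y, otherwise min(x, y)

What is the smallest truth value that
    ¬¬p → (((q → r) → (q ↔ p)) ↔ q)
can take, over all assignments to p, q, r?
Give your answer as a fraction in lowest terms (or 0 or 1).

1/6

Take p = 1/6, q = 1/6, r = 0:
¬p = ¬1/6 = 0
¬¬p = ¬0 = 1
q → r = 1/6 → 0 = 0
q ↔ p = 1/6 ↔ 1/6 = 1
(q → r) → (q ↔ p) = 0 → 1 = 1
((q → r) → (q ↔ p)) ↔ q = 1 ↔ 1/6 = 1/6
¬¬p → (((q → r) → (q ↔ p)) ↔ q) = 1 → 1/6 = 1/6
No assignment yields a value below 1/6, so this is the minimum.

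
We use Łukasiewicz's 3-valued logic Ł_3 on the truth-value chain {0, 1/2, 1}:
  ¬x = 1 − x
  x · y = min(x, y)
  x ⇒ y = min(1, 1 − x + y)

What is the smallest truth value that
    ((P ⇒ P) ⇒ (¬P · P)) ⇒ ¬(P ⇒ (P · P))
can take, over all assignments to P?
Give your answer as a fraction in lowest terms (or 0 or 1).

1/2

Take P = 1/2:
P ⇒ P = 1/2 ⇒ 1/2 = 1
¬P = ¬1/2 = 1/2
¬P · P = 1/2 · 1/2 = 1/2
(P ⇒ P) ⇒ (¬P · P) = 1 ⇒ 1/2 = 1/2
P · P = 1/2 · 1/2 = 1/2
P ⇒ (P · P) = 1/2 ⇒ 1/2 = 1
¬(P ⇒ (P · P)) = ¬1 = 0
((P ⇒ P) ⇒ (¬P · P)) ⇒ ¬(P ⇒ (P · P)) = 1/2 ⇒ 0 = 1/2
No assignment yields a value below 1/2, so this is the minimum.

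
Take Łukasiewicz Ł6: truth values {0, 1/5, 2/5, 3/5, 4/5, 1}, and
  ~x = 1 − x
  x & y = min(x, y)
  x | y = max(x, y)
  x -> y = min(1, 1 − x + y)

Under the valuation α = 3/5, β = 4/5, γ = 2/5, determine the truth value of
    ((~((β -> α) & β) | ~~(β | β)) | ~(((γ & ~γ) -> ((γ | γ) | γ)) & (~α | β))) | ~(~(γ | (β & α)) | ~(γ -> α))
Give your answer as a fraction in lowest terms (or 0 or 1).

4/5

β -> α = 4/5 -> 3/5 = 4/5
(β -> α) & β = 4/5 & 4/5 = 4/5
~((β -> α) & β) = ~4/5 = 1/5
β | β = 4/5 | 4/5 = 4/5
~(β | β) = ~4/5 = 1/5
~~(β | β) = ~1/5 = 4/5
~((β -> α) & β) | ~~(β | β) = 1/5 | 4/5 = 4/5
~γ = ~2/5 = 3/5
γ & ~γ = 2/5 & 3/5 = 2/5
γ | γ = 2/5 | 2/5 = 2/5
(γ | γ) | γ = 2/5 | 2/5 = 2/5
(γ & ~γ) -> ((γ | γ) | γ) = 2/5 -> 2/5 = 1
~α = ~3/5 = 2/5
~α | β = 2/5 | 4/5 = 4/5
((γ & ~γ) -> ((γ | γ) | γ)) & (~α | β) = 1 & 4/5 = 4/5
~(((γ & ~γ) -> ((γ | γ) | γ)) & (~α | β)) = ~4/5 = 1/5
(~((β -> α) & β) | ~~(β | β)) | ~(((γ & ~γ) -> ((γ | γ) | γ)) & (~α | β)) = 4/5 | 1/5 = 4/5
β & α = 4/5 & 3/5 = 3/5
γ | (β & α) = 2/5 | 3/5 = 3/5
~(γ | (β & α)) = ~3/5 = 2/5
γ -> α = 2/5 -> 3/5 = 1
~(γ -> α) = ~1 = 0
~(γ | (β & α)) | ~(γ -> α) = 2/5 | 0 = 2/5
~(~(γ | (β & α)) | ~(γ -> α)) = ~2/5 = 3/5
((~((β -> α) & β) | ~~(β | β)) | ~(((γ & ~γ) -> ((γ | γ) | γ)) & (~α | β))) | ~(~(γ | (β & α)) | ~(γ -> α)) = 4/5 | 3/5 = 4/5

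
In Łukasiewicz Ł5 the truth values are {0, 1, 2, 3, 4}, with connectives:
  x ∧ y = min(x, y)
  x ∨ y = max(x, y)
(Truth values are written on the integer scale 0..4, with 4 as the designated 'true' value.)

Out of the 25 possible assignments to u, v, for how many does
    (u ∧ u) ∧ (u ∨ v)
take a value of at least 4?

5

value 4: 5 assignments (counts)
value 3: 5 assignments
value 2: 5 assignments
value 1: 5 assignments
value 0: 5 assignments
So 5 of the 25 assignments meet the threshold.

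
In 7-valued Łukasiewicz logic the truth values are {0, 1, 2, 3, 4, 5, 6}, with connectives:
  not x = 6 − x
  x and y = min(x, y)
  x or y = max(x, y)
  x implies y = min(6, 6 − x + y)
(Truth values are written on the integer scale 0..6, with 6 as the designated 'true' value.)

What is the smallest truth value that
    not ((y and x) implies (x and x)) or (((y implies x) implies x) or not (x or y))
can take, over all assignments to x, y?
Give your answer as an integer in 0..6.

3

Take x = 0, y = 3:
y and x = 3 and 0 = 0
x and x = 0 and 0 = 0
(y and x) implies (x and x) = 0 implies 0 = 6
not ((y and x) implies (x and x)) = not 6 = 0
y implies x = 3 implies 0 = 3
(y implies x) implies x = 3 implies 0 = 3
x or y = 0 or 3 = 3
not (x or y) = not 3 = 3
((y implies x) implies x) or not (x or y) = 3 or 3 = 3
not ((y and x) implies (x and x)) or (((y implies x) implies x) or not (x or y)) = 0 or 3 = 3
No assignment yields a value below 3, so this is the minimum.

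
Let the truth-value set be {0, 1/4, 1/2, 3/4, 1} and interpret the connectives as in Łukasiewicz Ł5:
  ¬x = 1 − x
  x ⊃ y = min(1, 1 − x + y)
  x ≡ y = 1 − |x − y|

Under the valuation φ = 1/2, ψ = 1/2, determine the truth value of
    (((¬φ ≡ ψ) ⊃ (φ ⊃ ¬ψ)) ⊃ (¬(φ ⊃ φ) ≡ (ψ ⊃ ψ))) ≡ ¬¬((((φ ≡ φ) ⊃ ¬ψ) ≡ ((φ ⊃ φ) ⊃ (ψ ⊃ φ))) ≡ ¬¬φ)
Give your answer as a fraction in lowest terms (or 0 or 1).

0

¬φ = ¬1/2 = 1/2
¬φ ≡ ψ = 1/2 ≡ 1/2 = 1
¬ψ = ¬1/2 = 1/2
φ ⊃ ¬ψ = 1/2 ⊃ 1/2 = 1
(¬φ ≡ ψ) ⊃ (φ ⊃ ¬ψ) = 1 ⊃ 1 = 1
φ ⊃ φ = 1/2 ⊃ 1/2 = 1
¬(φ ⊃ φ) = ¬1 = 0
ψ ⊃ ψ = 1/2 ⊃ 1/2 = 1
¬(φ ⊃ φ) ≡ (ψ ⊃ ψ) = 0 ≡ 1 = 0
((¬φ ≡ ψ) ⊃ (φ ⊃ ¬ψ)) ⊃ (¬(φ ⊃ φ) ≡ (ψ ⊃ ψ)) = 1 ⊃ 0 = 0
φ ≡ φ = 1/2 ≡ 1/2 = 1
¬ψ = ¬1/2 = 1/2
(φ ≡ φ) ⊃ ¬ψ = 1 ⊃ 1/2 = 1/2
φ ⊃ φ = 1/2 ⊃ 1/2 = 1
ψ ⊃ φ = 1/2 ⊃ 1/2 = 1
(φ ⊃ φ) ⊃ (ψ ⊃ φ) = 1 ⊃ 1 = 1
((φ ≡ φ) ⊃ ¬ψ) ≡ ((φ ⊃ φ) ⊃ (ψ ⊃ φ)) = 1/2 ≡ 1 = 1/2
¬φ = ¬1/2 = 1/2
¬¬φ = ¬1/2 = 1/2
(((φ ≡ φ) ⊃ ¬ψ) ≡ ((φ ⊃ φ) ⊃ (ψ ⊃ φ))) ≡ ¬¬φ = 1/2 ≡ 1/2 = 1
¬((((φ ≡ φ) ⊃ ¬ψ) ≡ ((φ ⊃ φ) ⊃ (ψ ⊃ φ))) ≡ ¬¬φ) = ¬1 = 0
¬¬((((φ ≡ φ) ⊃ ¬ψ) ≡ ((φ ⊃ φ) ⊃ (ψ ⊃ φ))) ≡ ¬¬φ) = ¬0 = 1
(((¬φ ≡ ψ) ⊃ (φ ⊃ ¬ψ)) ⊃ (¬(φ ⊃ φ) ≡ (ψ ⊃ ψ))) ≡ ¬¬((((φ ≡ φ) ⊃ ¬ψ) ≡ ((φ ⊃ φ) ⊃ (ψ ⊃ φ))) ≡ ¬¬φ) = 0 ≡ 1 = 0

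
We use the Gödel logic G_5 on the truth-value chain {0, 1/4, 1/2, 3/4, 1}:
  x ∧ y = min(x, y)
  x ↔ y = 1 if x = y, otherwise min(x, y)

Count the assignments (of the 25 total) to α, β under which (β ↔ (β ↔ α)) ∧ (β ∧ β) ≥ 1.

value 1: 1 assignment (counts)
value 3/4: 3 assignments
value 1/2: 5 assignments
value 1/4: 7 assignments
value 0: 9 assignments
So 1 of the 25 assignments meets the threshold.

1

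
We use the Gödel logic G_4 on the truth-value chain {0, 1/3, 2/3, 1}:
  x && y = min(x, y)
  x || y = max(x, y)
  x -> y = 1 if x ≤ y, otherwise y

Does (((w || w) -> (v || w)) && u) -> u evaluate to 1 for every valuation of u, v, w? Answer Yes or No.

Yes

At u = 2/3, v = 2/3, w = 0, for instance:
w || w = 0 || 0 = 0
v || w = 2/3 || 0 = 2/3
(w || w) -> (v || w) = 0 -> 2/3 = 1
((w || w) -> (v || w)) && u = 1 && 2/3 = 2/3
(((w || w) -> (v || w)) && u) -> u = 2/3 -> 2/3 = 1
and checking the remaining 63 assignments likewise gives ≥ 1 in every case.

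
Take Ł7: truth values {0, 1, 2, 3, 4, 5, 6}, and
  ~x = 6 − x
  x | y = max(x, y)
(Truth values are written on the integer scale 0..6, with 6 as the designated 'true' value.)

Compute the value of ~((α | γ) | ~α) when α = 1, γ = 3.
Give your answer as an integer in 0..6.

α | γ = 1 | 3 = 3
~α = ~1 = 5
(α | γ) | ~α = 3 | 5 = 5
~((α | γ) | ~α) = ~5 = 1

1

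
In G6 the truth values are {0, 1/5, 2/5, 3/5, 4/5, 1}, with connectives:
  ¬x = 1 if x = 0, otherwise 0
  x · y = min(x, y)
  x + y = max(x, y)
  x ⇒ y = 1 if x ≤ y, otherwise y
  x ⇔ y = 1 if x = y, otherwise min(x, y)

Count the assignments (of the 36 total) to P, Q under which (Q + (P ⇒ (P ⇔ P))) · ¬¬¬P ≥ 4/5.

6

value 1: 6 assignments (counts)
value 0: 30 assignments
So 6 of the 36 assignments meet the threshold.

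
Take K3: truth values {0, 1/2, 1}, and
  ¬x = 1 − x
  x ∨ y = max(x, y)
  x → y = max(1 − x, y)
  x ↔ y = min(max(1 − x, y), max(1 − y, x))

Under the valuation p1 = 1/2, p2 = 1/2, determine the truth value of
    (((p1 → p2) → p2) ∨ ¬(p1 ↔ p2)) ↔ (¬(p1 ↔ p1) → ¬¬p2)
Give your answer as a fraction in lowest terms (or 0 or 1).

p1 → p2 = 1/2 → 1/2 = 1/2
(p1 → p2) → p2 = 1/2 → 1/2 = 1/2
p1 ↔ p2 = 1/2 ↔ 1/2 = 1/2
¬(p1 ↔ p2) = ¬1/2 = 1/2
((p1 → p2) → p2) ∨ ¬(p1 ↔ p2) = 1/2 ∨ 1/2 = 1/2
p1 ↔ p1 = 1/2 ↔ 1/2 = 1/2
¬(p1 ↔ p1) = ¬1/2 = 1/2
¬p2 = ¬1/2 = 1/2
¬¬p2 = ¬1/2 = 1/2
¬(p1 ↔ p1) → ¬¬p2 = 1/2 → 1/2 = 1/2
(((p1 → p2) → p2) ∨ ¬(p1 ↔ p2)) ↔ (¬(p1 ↔ p1) → ¬¬p2) = 1/2 ↔ 1/2 = 1/2

1/2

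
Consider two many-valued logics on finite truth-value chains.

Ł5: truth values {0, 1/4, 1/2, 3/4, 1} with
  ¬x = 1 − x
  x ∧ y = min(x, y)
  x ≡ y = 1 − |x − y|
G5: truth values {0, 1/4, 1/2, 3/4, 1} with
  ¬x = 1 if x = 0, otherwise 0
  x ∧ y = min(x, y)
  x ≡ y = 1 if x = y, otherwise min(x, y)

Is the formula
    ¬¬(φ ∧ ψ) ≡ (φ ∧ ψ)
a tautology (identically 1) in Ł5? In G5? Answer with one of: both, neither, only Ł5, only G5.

In Ł5: every assignment gives 1 — tautology.
In G5: at φ = 1/4, ψ = 1/4 the value is 1/4 — not a tautology.

only Ł5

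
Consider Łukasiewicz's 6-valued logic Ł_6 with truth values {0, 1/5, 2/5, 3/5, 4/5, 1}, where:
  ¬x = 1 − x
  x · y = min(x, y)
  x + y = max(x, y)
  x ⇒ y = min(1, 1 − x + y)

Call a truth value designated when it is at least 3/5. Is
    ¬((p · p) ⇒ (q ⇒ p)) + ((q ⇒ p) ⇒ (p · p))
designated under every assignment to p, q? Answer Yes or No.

Counterexample: take p = 0, q = 0.
p · p = 0 · 0 = 0
q ⇒ p = 0 ⇒ 0 = 1
(p · p) ⇒ (q ⇒ p) = 0 ⇒ 1 = 1
¬((p · p) ⇒ (q ⇒ p)) = ¬1 = 0
(q ⇒ p) ⇒ (p · p) = 1 ⇒ 0 = 0
¬((p · p) ⇒ (q ⇒ p)) + ((q ⇒ p) ⇒ (p · p)) = 0 + 0 = 0
This gives 0, which is below 3/5.

No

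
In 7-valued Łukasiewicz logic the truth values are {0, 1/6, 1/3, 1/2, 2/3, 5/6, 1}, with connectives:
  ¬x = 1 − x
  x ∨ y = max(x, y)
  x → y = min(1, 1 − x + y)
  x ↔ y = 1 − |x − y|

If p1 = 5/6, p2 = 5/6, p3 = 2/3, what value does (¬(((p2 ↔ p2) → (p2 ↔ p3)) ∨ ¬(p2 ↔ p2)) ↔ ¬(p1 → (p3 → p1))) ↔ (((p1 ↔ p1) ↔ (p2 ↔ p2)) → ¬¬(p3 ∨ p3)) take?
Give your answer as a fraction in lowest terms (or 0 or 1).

p2 ↔ p2 = 5/6 ↔ 5/6 = 1
p2 ↔ p3 = 5/6 ↔ 2/3 = 5/6
(p2 ↔ p2) → (p2 ↔ p3) = 1 → 5/6 = 5/6
p2 ↔ p2 = 5/6 ↔ 5/6 = 1
¬(p2 ↔ p2) = ¬1 = 0
((p2 ↔ p2) → (p2 ↔ p3)) ∨ ¬(p2 ↔ p2) = 5/6 ∨ 0 = 5/6
¬(((p2 ↔ p2) → (p2 ↔ p3)) ∨ ¬(p2 ↔ p2)) = ¬5/6 = 1/6
p3 → p1 = 2/3 → 5/6 = 1
p1 → (p3 → p1) = 5/6 → 1 = 1
¬(p1 → (p3 → p1)) = ¬1 = 0
¬(((p2 ↔ p2) → (p2 ↔ p3)) ∨ ¬(p2 ↔ p2)) ↔ ¬(p1 → (p3 → p1)) = 1/6 ↔ 0 = 5/6
p1 ↔ p1 = 5/6 ↔ 5/6 = 1
p2 ↔ p2 = 5/6 ↔ 5/6 = 1
(p1 ↔ p1) ↔ (p2 ↔ p2) = 1 ↔ 1 = 1
p3 ∨ p3 = 2/3 ∨ 2/3 = 2/3
¬(p3 ∨ p3) = ¬2/3 = 1/3
¬¬(p3 ∨ p3) = ¬1/3 = 2/3
((p1 ↔ p1) ↔ (p2 ↔ p2)) → ¬¬(p3 ∨ p3) = 1 → 2/3 = 2/3
(¬(((p2 ↔ p2) → (p2 ↔ p3)) ∨ ¬(p2 ↔ p2)) ↔ ¬(p1 → (p3 → p1))) ↔ (((p1 ↔ p1) ↔ (p2 ↔ p2)) → ¬¬(p3 ∨ p3)) = 5/6 ↔ 2/3 = 5/6

5/6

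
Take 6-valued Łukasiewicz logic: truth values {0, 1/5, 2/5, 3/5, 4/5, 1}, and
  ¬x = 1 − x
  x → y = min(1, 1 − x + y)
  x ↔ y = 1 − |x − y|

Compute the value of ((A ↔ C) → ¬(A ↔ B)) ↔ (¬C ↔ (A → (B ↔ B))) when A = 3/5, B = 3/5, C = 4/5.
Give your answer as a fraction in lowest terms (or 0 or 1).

1

A ↔ C = 3/5 ↔ 4/5 = 4/5
A ↔ B = 3/5 ↔ 3/5 = 1
¬(A ↔ B) = ¬1 = 0
(A ↔ C) → ¬(A ↔ B) = 4/5 → 0 = 1/5
¬C = ¬4/5 = 1/5
B ↔ B = 3/5 ↔ 3/5 = 1
A → (B ↔ B) = 3/5 → 1 = 1
¬C ↔ (A → (B ↔ B)) = 1/5 ↔ 1 = 1/5
((A ↔ C) → ¬(A ↔ B)) ↔ (¬C ↔ (A → (B ↔ B))) = 1/5 ↔ 1/5 = 1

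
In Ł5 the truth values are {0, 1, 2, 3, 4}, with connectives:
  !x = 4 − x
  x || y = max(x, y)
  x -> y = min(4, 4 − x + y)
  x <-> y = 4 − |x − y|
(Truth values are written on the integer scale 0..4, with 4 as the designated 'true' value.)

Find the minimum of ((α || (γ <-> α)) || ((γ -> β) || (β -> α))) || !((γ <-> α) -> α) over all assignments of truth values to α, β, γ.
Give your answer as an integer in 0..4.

Take α = 0, β = 2, γ = 4:
γ <-> α = 4 <-> 0 = 0
α || (γ <-> α) = 0 || 0 = 0
γ -> β = 4 -> 2 = 2
β -> α = 2 -> 0 = 2
(γ -> β) || (β -> α) = 2 || 2 = 2
(α || (γ <-> α)) || ((γ -> β) || (β -> α)) = 0 || 2 = 2
γ <-> α = 4 <-> 0 = 0
(γ <-> α) -> α = 0 -> 0 = 4
!((γ <-> α) -> α) = !4 = 0
((α || (γ <-> α)) || ((γ -> β) || (β -> α))) || !((γ <-> α) -> α) = 2 || 0 = 2
No assignment yields a value below 2, so this is the minimum.

2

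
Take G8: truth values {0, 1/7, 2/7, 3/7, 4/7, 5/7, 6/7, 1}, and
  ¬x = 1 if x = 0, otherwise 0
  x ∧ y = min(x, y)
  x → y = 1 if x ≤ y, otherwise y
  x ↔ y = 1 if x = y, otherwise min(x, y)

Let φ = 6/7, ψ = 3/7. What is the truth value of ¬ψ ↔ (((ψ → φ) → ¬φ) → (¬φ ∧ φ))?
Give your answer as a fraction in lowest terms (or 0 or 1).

¬ψ = ¬3/7 = 0
ψ → φ = 3/7 → 6/7 = 1
¬φ = ¬6/7 = 0
(ψ → φ) → ¬φ = 1 → 0 = 0
¬φ = ¬6/7 = 0
¬φ ∧ φ = 0 ∧ 6/7 = 0
((ψ → φ) → ¬φ) → (¬φ ∧ φ) = 0 → 0 = 1
¬ψ ↔ (((ψ → φ) → ¬φ) → (¬φ ∧ φ)) = 0 ↔ 1 = 0

0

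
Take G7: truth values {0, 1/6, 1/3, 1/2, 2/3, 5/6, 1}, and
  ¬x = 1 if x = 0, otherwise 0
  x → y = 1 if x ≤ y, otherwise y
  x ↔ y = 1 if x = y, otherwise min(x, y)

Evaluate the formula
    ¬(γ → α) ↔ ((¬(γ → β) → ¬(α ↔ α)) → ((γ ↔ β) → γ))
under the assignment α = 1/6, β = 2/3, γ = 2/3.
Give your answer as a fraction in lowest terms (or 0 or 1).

0

γ → α = 2/3 → 1/6 = 1/6
¬(γ → α) = ¬1/6 = 0
γ → β = 2/3 → 2/3 = 1
¬(γ → β) = ¬1 = 0
α ↔ α = 1/6 ↔ 1/6 = 1
¬(α ↔ α) = ¬1 = 0
¬(γ → β) → ¬(α ↔ α) = 0 → 0 = 1
γ ↔ β = 2/3 ↔ 2/3 = 1
(γ ↔ β) → γ = 1 → 2/3 = 2/3
(¬(γ → β) → ¬(α ↔ α)) → ((γ ↔ β) → γ) = 1 → 2/3 = 2/3
¬(γ → α) ↔ ((¬(γ → β) → ¬(α ↔ α)) → ((γ ↔ β) → γ)) = 0 ↔ 2/3 = 0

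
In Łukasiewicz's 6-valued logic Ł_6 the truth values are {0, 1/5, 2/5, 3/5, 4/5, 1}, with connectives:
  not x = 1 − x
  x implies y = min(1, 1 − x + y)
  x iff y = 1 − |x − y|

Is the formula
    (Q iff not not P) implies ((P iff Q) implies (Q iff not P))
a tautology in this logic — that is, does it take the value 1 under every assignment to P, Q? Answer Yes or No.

Counterexample: take P = 0, Q = 0.
not P = not 0 = 1
not not P = not 1 = 0
Q iff not not P = 0 iff 0 = 1
P iff Q = 0 iff 0 = 1
not P = not 0 = 1
Q iff not P = 0 iff 1 = 0
(P iff Q) implies (Q iff not P) = 1 implies 0 = 0
(Q iff not not P) implies ((P iff Q) implies (Q iff not P)) = 1 implies 0 = 0
This gives 0 ≠ 1.

No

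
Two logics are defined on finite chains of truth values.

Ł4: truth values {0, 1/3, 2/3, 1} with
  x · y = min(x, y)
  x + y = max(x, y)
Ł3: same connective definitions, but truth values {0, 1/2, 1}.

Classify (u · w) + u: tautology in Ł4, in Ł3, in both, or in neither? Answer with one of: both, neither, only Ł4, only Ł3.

In Ł4: at u = 0, w = 0 the value is 0 — not a tautology.
In Ł3: at u = 0, w = 0 the value is 0 — not a tautology.

neither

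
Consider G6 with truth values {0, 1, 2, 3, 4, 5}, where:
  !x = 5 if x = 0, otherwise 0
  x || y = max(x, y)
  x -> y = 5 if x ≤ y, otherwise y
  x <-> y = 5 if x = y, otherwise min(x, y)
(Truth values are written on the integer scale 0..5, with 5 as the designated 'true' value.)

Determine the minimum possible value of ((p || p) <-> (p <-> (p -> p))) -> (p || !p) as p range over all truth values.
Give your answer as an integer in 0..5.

1

Take p = 1:
p || p = 1 || 1 = 1
p -> p = 1 -> 1 = 5
p <-> (p -> p) = 1 <-> 5 = 1
(p || p) <-> (p <-> (p -> p)) = 1 <-> 1 = 5
!p = !1 = 0
p || !p = 1 || 0 = 1
((p || p) <-> (p <-> (p -> p))) -> (p || !p) = 5 -> 1 = 1
No assignment yields a value below 1, so this is the minimum.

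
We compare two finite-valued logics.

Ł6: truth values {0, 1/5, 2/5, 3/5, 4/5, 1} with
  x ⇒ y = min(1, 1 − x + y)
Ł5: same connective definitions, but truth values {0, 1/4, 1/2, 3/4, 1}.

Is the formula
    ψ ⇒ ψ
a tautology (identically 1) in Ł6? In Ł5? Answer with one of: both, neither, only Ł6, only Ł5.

In Ł6: every assignment gives 1 — tautology.
In Ł5: every assignment gives 1 — tautology.

both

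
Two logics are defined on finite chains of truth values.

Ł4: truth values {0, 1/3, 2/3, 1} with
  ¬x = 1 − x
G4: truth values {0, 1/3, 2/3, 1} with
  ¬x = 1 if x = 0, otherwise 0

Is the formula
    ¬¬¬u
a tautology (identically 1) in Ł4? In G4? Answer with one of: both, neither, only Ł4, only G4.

neither

In Ł4: at u = 1/3 the value is 2/3 — not a tautology.
In G4: at u = 1/3 the value is 0 — not a tautology.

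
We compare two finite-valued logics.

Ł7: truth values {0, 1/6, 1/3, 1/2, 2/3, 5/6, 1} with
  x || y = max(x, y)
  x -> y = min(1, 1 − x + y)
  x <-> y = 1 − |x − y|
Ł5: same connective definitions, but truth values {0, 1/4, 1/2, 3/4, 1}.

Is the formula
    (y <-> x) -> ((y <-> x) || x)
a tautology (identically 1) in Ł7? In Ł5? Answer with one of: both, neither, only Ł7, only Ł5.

In Ł7: every assignment gives 1 — tautology.
In Ł5: every assignment gives 1 — tautology.

both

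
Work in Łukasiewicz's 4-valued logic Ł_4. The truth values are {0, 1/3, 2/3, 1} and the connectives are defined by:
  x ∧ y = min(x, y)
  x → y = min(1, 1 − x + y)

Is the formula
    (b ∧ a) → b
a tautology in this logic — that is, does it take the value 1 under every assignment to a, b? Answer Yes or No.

a = 0, b = 0 ↦ 1
a = 0, b = 1/3 ↦ 1
a = 0, b = 2/3 ↦ 1
a = 0, b = 1 ↦ 1
a = 1/3, b = 0 ↦ 1
a = 1/3, b = 1/3 ↦ 1
a = 1/3, b = 2/3 ↦ 1
a = 1/3, b = 1 ↦ 1
a = 2/3, b = 0 ↦ 1
a = 2/3, b = 1/3 ↦ 1
a = 2/3, b = 2/3 ↦ 1
a = 2/3, b = 1 ↦ 1
a = 1, b = 0 ↦ 1
a = 1, b = 1/3 ↦ 1
a = 1, b = 2/3 ↦ 1
a = 1, b = 1 ↦ 1
Every assignment gives a value ≥ 1.

Yes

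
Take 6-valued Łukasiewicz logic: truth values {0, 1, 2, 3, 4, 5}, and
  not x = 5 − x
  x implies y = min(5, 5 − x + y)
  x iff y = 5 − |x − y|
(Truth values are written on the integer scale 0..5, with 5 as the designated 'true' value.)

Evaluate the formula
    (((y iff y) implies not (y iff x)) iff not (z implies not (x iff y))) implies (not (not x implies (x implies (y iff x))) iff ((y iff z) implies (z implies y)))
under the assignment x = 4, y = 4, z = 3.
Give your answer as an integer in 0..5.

3

y iff y = 4 iff 4 = 5
y iff x = 4 iff 4 = 5
not (y iff x) = not 5 = 0
(y iff y) implies not (y iff x) = 5 implies 0 = 0
x iff y = 4 iff 4 = 5
not (x iff y) = not 5 = 0
z implies not (x iff y) = 3 implies 0 = 2
not (z implies not (x iff y)) = not 2 = 3
((y iff y) implies not (y iff x)) iff not (z implies not (x iff y)) = 0 iff 3 = 2
not x = not 4 = 1
y iff x = 4 iff 4 = 5
x implies (y iff x) = 4 implies 5 = 5
not x implies (x implies (y iff x)) = 1 implies 5 = 5
not (not x implies (x implies (y iff x))) = not 5 = 0
y iff z = 4 iff 3 = 4
z implies y = 3 implies 4 = 5
(y iff z) implies (z implies y) = 4 implies 5 = 5
not (not x implies (x implies (y iff x))) iff ((y iff z) implies (z implies y)) = 0 iff 5 = 0
(((y iff y) implies not (y iff x)) iff not (z implies not (x iff y))) implies (not (not x implies (x implies (y iff x))) iff ((y iff z) implies (z implies y))) = 2 implies 0 = 3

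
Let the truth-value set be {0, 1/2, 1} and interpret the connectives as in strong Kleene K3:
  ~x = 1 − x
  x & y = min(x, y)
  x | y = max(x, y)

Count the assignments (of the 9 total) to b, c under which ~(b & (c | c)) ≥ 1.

5

b = 0, c = 0 ↦ 1  ≥
b = 0, c = 1/2 ↦ 1  ≥
b = 0, c = 1 ↦ 1  ≥
b = 1/2, c = 0 ↦ 1  ≥
b = 1/2, c = 1/2 ↦ 1/2  <
b = 1/2, c = 1 ↦ 1/2  <
b = 1, c = 0 ↦ 1  ≥
b = 1, c = 1/2 ↦ 1/2  <
b = 1, c = 1 ↦ 0  <
So 5 of the 9 assignments meet the threshold.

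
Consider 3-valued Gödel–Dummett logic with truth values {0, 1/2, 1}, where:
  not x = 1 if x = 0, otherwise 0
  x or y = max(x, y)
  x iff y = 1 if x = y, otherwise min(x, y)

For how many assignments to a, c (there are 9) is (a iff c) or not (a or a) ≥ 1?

a = 0, c = 0 ↦ 1  ≥
a = 0, c = 1/2 ↦ 1  ≥
a = 0, c = 1 ↦ 1  ≥
a = 1/2, c = 0 ↦ 0  <
a = 1/2, c = 1/2 ↦ 1  ≥
a = 1/2, c = 1 ↦ 1/2  <
a = 1, c = 0 ↦ 0  <
a = 1, c = 1/2 ↦ 1/2  <
a = 1, c = 1 ↦ 1  ≥
So 5 of the 9 assignments meet the threshold.

5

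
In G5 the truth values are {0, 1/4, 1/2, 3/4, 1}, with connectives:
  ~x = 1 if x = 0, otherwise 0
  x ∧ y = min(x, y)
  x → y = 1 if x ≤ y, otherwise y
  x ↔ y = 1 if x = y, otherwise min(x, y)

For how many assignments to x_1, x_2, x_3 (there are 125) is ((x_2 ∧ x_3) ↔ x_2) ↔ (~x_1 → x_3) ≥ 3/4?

value 1: 75 assignments (counts)
value 3/4: 8 assignments (counts)
value 1/2: 11 assignments
value 1/4: 14 assignments
value 0: 17 assignments
So 83 of the 125 assignments meet the threshold.

83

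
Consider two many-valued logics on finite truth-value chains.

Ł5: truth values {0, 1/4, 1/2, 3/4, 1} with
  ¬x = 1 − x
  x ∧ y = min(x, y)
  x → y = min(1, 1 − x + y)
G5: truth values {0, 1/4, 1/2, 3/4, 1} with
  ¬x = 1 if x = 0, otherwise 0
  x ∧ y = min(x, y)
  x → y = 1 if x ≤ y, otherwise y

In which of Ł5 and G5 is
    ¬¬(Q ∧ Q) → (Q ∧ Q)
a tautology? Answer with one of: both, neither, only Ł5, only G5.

In Ł5: every assignment gives 1 — tautology.
In G5: at Q = 1/4 the value is 1/4 — not a tautology.

only Ł5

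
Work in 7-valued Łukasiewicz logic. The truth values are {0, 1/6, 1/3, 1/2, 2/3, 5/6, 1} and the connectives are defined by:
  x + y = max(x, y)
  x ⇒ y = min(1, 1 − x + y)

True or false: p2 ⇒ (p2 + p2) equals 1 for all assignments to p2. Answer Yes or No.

Yes

p2 = 0 ↦ 1
p2 = 1/6 ↦ 1
p2 = 1/3 ↦ 1
p2 = 1/2 ↦ 1
p2 = 2/3 ↦ 1
p2 = 5/6 ↦ 1
p2 = 1 ↦ 1
Every assignment gives a value ≥ 1.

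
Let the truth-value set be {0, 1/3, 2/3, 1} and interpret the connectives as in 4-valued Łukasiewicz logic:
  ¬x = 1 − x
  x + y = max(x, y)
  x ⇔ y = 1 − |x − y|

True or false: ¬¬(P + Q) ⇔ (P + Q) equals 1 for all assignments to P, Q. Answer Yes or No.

Yes

P = 0, Q = 0 ↦ 1
P = 0, Q = 1/3 ↦ 1
P = 0, Q = 2/3 ↦ 1
P = 0, Q = 1 ↦ 1
P = 1/3, Q = 0 ↦ 1
P = 1/3, Q = 1/3 ↦ 1
P = 1/3, Q = 2/3 ↦ 1
P = 1/3, Q = 1 ↦ 1
P = 2/3, Q = 0 ↦ 1
P = 2/3, Q = 1/3 ↦ 1
P = 2/3, Q = 2/3 ↦ 1
P = 2/3, Q = 1 ↦ 1
P = 1, Q = 0 ↦ 1
P = 1, Q = 1/3 ↦ 1
P = 1, Q = 2/3 ↦ 1
P = 1, Q = 1 ↦ 1
Every assignment gives a value ≥ 1.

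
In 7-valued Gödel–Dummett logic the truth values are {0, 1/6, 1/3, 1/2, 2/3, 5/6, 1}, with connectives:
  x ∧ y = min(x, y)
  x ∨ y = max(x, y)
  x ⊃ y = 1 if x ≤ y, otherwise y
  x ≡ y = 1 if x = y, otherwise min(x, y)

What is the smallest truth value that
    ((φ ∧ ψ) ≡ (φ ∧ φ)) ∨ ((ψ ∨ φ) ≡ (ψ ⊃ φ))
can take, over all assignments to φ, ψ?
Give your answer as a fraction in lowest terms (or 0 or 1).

1/6

Take φ = 1/6, ψ = 0:
φ ∧ ψ = 1/6 ∧ 0 = 0
φ ∧ φ = 1/6 ∧ 1/6 = 1/6
(φ ∧ ψ) ≡ (φ ∧ φ) = 0 ≡ 1/6 = 0
ψ ∨ φ = 0 ∨ 1/6 = 1/6
ψ ⊃ φ = 0 ⊃ 1/6 = 1
(ψ ∨ φ) ≡ (ψ ⊃ φ) = 1/6 ≡ 1 = 1/6
((φ ∧ ψ) ≡ (φ ∧ φ)) ∨ ((ψ ∨ φ) ≡ (ψ ⊃ φ)) = 0 ∨ 1/6 = 1/6
No assignment yields a value below 1/6, so this is the minimum.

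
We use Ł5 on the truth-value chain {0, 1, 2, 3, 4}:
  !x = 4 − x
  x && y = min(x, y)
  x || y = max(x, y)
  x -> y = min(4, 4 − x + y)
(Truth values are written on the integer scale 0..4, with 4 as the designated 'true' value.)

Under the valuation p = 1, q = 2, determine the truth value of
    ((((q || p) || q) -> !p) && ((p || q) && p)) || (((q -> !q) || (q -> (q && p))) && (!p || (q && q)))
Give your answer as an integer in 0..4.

q || p = 2 || 1 = 2
(q || p) || q = 2 || 2 = 2
!p = !1 = 3
((q || p) || q) -> !p = 2 -> 3 = 4
p || q = 1 || 2 = 2
(p || q) && p = 2 && 1 = 1
(((q || p) || q) -> !p) && ((p || q) && p) = 4 && 1 = 1
!q = !2 = 2
q -> !q = 2 -> 2 = 4
q && p = 2 && 1 = 1
q -> (q && p) = 2 -> 1 = 3
(q -> !q) || (q -> (q && p)) = 4 || 3 = 4
!p = !1 = 3
q && q = 2 && 2 = 2
!p || (q && q) = 3 || 2 = 3
((q -> !q) || (q -> (q && p))) && (!p || (q && q)) = 4 && 3 = 3
((((q || p) || q) -> !p) && ((p || q) && p)) || (((q -> !q) || (q -> (q && p))) && (!p || (q && q))) = 1 || 3 = 3

3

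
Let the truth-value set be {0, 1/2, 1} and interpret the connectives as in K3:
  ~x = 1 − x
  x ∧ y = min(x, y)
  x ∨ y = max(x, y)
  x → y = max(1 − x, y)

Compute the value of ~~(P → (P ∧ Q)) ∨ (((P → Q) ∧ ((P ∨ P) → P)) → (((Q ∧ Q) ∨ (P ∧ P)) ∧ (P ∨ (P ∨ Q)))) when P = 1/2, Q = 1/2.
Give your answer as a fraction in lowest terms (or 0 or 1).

1/2

P ∧ Q = 1/2 ∧ 1/2 = 1/2
P → (P ∧ Q) = 1/2 → 1/2 = 1/2
~(P → (P ∧ Q)) = ~1/2 = 1/2
~~(P → (P ∧ Q)) = ~1/2 = 1/2
P → Q = 1/2 → 1/2 = 1/2
P ∨ P = 1/2 ∨ 1/2 = 1/2
(P ∨ P) → P = 1/2 → 1/2 = 1/2
(P → Q) ∧ ((P ∨ P) → P) = 1/2 ∧ 1/2 = 1/2
Q ∧ Q = 1/2 ∧ 1/2 = 1/2
P ∧ P = 1/2 ∧ 1/2 = 1/2
(Q ∧ Q) ∨ (P ∧ P) = 1/2 ∨ 1/2 = 1/2
P ∨ Q = 1/2 ∨ 1/2 = 1/2
P ∨ (P ∨ Q) = 1/2 ∨ 1/2 = 1/2
((Q ∧ Q) ∨ (P ∧ P)) ∧ (P ∨ (P ∨ Q)) = 1/2 ∧ 1/2 = 1/2
((P → Q) ∧ ((P ∨ P) → P)) → (((Q ∧ Q) ∨ (P ∧ P)) ∧ (P ∨ (P ∨ Q))) = 1/2 → 1/2 = 1/2
~~(P → (P ∧ Q)) ∨ (((P → Q) ∧ ((P ∨ P) → P)) → (((Q ∧ Q) ∨ (P ∧ P)) ∧ (P ∨ (P ∨ Q)))) = 1/2 ∨ 1/2 = 1/2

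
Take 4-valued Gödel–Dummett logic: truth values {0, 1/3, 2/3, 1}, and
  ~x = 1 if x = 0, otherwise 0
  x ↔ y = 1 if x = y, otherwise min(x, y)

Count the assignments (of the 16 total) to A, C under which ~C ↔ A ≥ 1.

A = 0, C = 0 ↦ 0  <
A = 0, C = 1/3 ↦ 1  ≥
A = 0, C = 2/3 ↦ 1  ≥
A = 0, C = 1 ↦ 1  ≥
A = 1/3, C = 0 ↦ 1/3  <
A = 1/3, C = 1/3 ↦ 0  <
A = 1/3, C = 2/3 ↦ 0  <
A = 1/3, C = 1 ↦ 0  <
A = 2/3, C = 0 ↦ 2/3  <
A = 2/3, C = 1/3 ↦ 0  <
A = 2/3, C = 2/3 ↦ 0  <
A = 2/3, C = 1 ↦ 0  <
A = 1, C = 0 ↦ 1  ≥
A = 1, C = 1/3 ↦ 0  <
A = 1, C = 2/3 ↦ 0  <
A = 1, C = 1 ↦ 0  <
So 4 of the 16 assignments meet the threshold.

4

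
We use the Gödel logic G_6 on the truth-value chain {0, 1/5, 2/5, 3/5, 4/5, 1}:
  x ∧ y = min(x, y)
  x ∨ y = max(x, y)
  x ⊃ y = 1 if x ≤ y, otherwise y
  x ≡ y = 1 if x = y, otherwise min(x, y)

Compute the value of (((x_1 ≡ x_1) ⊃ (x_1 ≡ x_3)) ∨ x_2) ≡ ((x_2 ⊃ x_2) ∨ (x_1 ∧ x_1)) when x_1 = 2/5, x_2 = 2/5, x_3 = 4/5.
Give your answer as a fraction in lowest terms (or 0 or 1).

x_1 ≡ x_1 = 2/5 ≡ 2/5 = 1
x_1 ≡ x_3 = 2/5 ≡ 4/5 = 2/5
(x_1 ≡ x_1) ⊃ (x_1 ≡ x_3) = 1 ⊃ 2/5 = 2/5
((x_1 ≡ x_1) ⊃ (x_1 ≡ x_3)) ∨ x_2 = 2/5 ∨ 2/5 = 2/5
x_2 ⊃ x_2 = 2/5 ⊃ 2/5 = 1
x_1 ∧ x_1 = 2/5 ∧ 2/5 = 2/5
(x_2 ⊃ x_2) ∨ (x_1 ∧ x_1) = 1 ∨ 2/5 = 1
(((x_1 ≡ x_1) ⊃ (x_1 ≡ x_3)) ∨ x_2) ≡ ((x_2 ⊃ x_2) ∨ (x_1 ∧ x_1)) = 2/5 ≡ 1 = 2/5

2/5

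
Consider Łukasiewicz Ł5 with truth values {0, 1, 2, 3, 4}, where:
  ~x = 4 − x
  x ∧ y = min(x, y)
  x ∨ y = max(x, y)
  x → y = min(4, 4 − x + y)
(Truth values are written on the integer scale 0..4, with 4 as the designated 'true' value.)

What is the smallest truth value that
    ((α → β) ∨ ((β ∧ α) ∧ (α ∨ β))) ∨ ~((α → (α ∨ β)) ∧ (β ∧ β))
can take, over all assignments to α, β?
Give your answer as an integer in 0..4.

2

Take α = 4, β = 2:
α → β = 4 → 2 = 2
β ∧ α = 2 ∧ 4 = 2
α ∨ β = 4 ∨ 2 = 4
(β ∧ α) ∧ (α ∨ β) = 2 ∧ 4 = 2
(α → β) ∨ ((β ∧ α) ∧ (α ∨ β)) = 2 ∨ 2 = 2
α ∨ β = 4 ∨ 2 = 4
α → (α ∨ β) = 4 → 4 = 4
β ∧ β = 2 ∧ 2 = 2
(α → (α ∨ β)) ∧ (β ∧ β) = 4 ∧ 2 = 2
~((α → (α ∨ β)) ∧ (β ∧ β)) = ~2 = 2
((α → β) ∨ ((β ∧ α) ∧ (α ∨ β))) ∨ ~((α → (α ∨ β)) ∧ (β ∧ β)) = 2 ∨ 2 = 2
No assignment yields a value below 2, so this is the minimum.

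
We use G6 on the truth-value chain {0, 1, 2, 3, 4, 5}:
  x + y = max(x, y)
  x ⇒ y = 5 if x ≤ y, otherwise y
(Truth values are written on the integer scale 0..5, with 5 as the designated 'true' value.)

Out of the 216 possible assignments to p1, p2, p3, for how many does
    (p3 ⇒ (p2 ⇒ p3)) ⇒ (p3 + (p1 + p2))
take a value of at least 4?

value 5: 91 assignments (counts)
value 4: 61 assignments (counts)
value 3: 37 assignments
value 2: 19 assignments
value 1: 7 assignments
value 0: 1 assignment
So 152 of the 216 assignments meet the threshold.

152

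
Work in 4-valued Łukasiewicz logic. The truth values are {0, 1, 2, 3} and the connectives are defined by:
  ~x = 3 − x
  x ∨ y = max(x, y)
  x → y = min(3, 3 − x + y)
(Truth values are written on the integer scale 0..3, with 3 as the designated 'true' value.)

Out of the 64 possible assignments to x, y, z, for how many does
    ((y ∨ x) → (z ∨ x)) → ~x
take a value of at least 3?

21

value 3: 21 assignments (counts)
value 2: 14 assignments
value 1: 13 assignments
value 0: 16 assignments
So 21 of the 64 assignments meet the threshold.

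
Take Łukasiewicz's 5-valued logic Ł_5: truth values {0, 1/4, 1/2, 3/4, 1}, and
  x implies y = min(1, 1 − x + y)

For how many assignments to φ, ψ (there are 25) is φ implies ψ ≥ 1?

15

value 1: 15 assignments (counts)
value 3/4: 4 assignments
value 1/2: 3 assignments
value 1/4: 2 assignments
value 0: 1 assignment
So 15 of the 25 assignments meet the threshold.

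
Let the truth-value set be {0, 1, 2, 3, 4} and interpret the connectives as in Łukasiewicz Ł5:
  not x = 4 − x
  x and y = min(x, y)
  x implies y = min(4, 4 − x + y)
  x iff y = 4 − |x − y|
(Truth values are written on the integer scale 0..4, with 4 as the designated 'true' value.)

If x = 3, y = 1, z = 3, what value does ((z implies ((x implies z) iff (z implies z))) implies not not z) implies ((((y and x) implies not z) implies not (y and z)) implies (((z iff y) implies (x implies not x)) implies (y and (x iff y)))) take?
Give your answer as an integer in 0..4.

x implies z = 3 implies 3 = 4
z implies z = 3 implies 3 = 4
(x implies z) iff (z implies z) = 4 iff 4 = 4
z implies ((x implies z) iff (z implies z)) = 3 implies 4 = 4
not z = not 3 = 1
not not z = not 1 = 3
(z implies ((x implies z) iff (z implies z))) implies not not z = 4 implies 3 = 3
y and x = 1 and 3 = 1
not z = not 3 = 1
(y and x) implies not z = 1 implies 1 = 4
y and z = 1 and 3 = 1
not (y and z) = not 1 = 3
((y and x) implies not z) implies not (y and z) = 4 implies 3 = 3
z iff y = 3 iff 1 = 2
not x = not 3 = 1
x implies not x = 3 implies 1 = 2
(z iff y) implies (x implies not x) = 2 implies 2 = 4
x iff y = 3 iff 1 = 2
y and (x iff y) = 1 and 2 = 1
((z iff y) implies (x implies not x)) implies (y and (x iff y)) = 4 implies 1 = 1
(((y and x) implies not z) implies not (y and z)) implies (((z iff y) implies (x implies not x)) implies (y and (x iff y))) = 3 implies 1 = 2
((z implies ((x implies z) iff (z implies z))) implies not not z) implies ((((y and x) implies not z) implies not (y and z)) implies (((z iff y) implies (x implies not x)) implies (y and (x iff y)))) = 3 implies 2 = 3

3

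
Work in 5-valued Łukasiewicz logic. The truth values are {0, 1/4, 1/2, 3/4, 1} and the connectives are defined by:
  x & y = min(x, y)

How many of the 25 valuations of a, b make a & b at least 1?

value 1: 1 assignment (counts)
value 3/4: 3 assignments
value 1/2: 5 assignments
value 1/4: 7 assignments
value 0: 9 assignments
So 1 of the 25 assignments meets the threshold.

1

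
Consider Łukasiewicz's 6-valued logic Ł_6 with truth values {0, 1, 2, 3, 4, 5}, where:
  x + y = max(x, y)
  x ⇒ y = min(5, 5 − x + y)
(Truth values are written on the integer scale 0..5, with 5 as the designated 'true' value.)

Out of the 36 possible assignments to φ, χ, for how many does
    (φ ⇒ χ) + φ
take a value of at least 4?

33

value 5: 26 assignments (counts)
value 4: 7 assignments (counts)
value 3: 3 assignments
So 33 of the 36 assignments meet the threshold.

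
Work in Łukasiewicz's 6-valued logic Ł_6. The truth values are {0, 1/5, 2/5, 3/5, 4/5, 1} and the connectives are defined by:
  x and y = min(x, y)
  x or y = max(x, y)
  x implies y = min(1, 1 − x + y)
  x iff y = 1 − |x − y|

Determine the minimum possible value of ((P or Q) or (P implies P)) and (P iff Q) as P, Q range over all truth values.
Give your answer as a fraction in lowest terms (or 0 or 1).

Take P = 0, Q = 1:
P or Q = 0 or 1 = 1
P implies P = 0 implies 0 = 1
(P or Q) or (P implies P) = 1 or 1 = 1
P iff Q = 0 iff 1 = 0
((P or Q) or (P implies P)) and (P iff Q) = 1 and 0 = 0
No assignment yields a value below 0, so this is the minimum.

0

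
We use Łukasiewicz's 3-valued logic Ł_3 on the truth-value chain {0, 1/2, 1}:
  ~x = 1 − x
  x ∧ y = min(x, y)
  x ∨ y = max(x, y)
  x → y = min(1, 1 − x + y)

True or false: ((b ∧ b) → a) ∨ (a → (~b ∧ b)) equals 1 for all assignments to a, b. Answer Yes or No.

Counterexample: take a = 1/2, b = 1.
b ∧ b = 1 ∧ 1 = 1
(b ∧ b) → a = 1 → 1/2 = 1/2
~b = ~1 = 0
~b ∧ b = 0 ∧ 1 = 0
a → (~b ∧ b) = 1/2 → 0 = 1/2
((b ∧ b) → a) ∨ (a → (~b ∧ b)) = 1/2 ∨ 1/2 = 1/2
This gives 1/2 ≠ 1.

No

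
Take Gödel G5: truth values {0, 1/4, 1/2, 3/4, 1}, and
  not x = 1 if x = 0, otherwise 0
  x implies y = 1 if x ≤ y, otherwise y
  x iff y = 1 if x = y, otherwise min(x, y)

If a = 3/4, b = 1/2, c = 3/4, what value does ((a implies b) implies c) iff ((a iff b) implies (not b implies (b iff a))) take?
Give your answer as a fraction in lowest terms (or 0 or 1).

a implies b = 3/4 implies 1/2 = 1/2
(a implies b) implies c = 1/2 implies 3/4 = 1
a iff b = 3/4 iff 1/2 = 1/2
not b = not 1/2 = 0
b iff a = 1/2 iff 3/4 = 1/2
not b implies (b iff a) = 0 implies 1/2 = 1
(a iff b) implies (not b implies (b iff a)) = 1/2 implies 1 = 1
((a implies b) implies c) iff ((a iff b) implies (not b implies (b iff a))) = 1 iff 1 = 1

1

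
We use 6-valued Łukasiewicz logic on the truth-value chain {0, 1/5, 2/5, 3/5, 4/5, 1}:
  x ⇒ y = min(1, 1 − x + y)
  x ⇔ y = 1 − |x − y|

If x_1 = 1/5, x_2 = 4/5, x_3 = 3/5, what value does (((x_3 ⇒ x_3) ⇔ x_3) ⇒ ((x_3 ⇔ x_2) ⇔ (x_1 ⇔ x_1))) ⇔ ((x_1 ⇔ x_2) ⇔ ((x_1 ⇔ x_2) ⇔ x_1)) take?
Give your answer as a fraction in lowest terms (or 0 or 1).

3/5

x_3 ⇒ x_3 = 3/5 ⇒ 3/5 = 1
(x_3 ⇒ x_3) ⇔ x_3 = 1 ⇔ 3/5 = 3/5
x_3 ⇔ x_2 = 3/5 ⇔ 4/5 = 4/5
x_1 ⇔ x_1 = 1/5 ⇔ 1/5 = 1
(x_3 ⇔ x_2) ⇔ (x_1 ⇔ x_1) = 4/5 ⇔ 1 = 4/5
((x_3 ⇒ x_3) ⇔ x_3) ⇒ ((x_3 ⇔ x_2) ⇔ (x_1 ⇔ x_1)) = 3/5 ⇒ 4/5 = 1
x_1 ⇔ x_2 = 1/5 ⇔ 4/5 = 2/5
x_1 ⇔ x_2 = 1/5 ⇔ 4/5 = 2/5
(x_1 ⇔ x_2) ⇔ x_1 = 2/5 ⇔ 1/5 = 4/5
(x_1 ⇔ x_2) ⇔ ((x_1 ⇔ x_2) ⇔ x_1) = 2/5 ⇔ 4/5 = 3/5
(((x_3 ⇒ x_3) ⇔ x_3) ⇒ ((x_3 ⇔ x_2) ⇔ (x_1 ⇔ x_1))) ⇔ ((x_1 ⇔ x_2) ⇔ ((x_1 ⇔ x_2) ⇔ x_1)) = 1 ⇔ 3/5 = 3/5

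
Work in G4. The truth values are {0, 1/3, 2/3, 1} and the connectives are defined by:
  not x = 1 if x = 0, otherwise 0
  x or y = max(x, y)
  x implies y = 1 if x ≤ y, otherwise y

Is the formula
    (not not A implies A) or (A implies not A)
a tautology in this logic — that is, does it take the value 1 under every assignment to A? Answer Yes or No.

No

Counterexample: take A = 1/3.
not A = not 1/3 = 0
not not A = not 0 = 1
not not A implies A = 1 implies 1/3 = 1/3
not A = not 1/3 = 0
A implies not A = 1/3 implies 0 = 0
(not not A implies A) or (A implies not A) = 1/3 or 0 = 1/3
This gives 1/3 ≠ 1.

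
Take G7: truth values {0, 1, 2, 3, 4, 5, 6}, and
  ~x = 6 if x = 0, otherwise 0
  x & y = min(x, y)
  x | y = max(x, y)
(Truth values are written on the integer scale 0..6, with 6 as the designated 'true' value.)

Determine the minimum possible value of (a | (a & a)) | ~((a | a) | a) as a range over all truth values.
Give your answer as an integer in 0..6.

Take a = 1:
a & a = 1 & 1 = 1
a | (a & a) = 1 | 1 = 1
a | a = 1 | 1 = 1
(a | a) | a = 1 | 1 = 1
~((a | a) | a) = ~1 = 0
(a | (a & a)) | ~((a | a) | a) = 1 | 0 = 1
No assignment yields a value below 1, so this is the minimum.

1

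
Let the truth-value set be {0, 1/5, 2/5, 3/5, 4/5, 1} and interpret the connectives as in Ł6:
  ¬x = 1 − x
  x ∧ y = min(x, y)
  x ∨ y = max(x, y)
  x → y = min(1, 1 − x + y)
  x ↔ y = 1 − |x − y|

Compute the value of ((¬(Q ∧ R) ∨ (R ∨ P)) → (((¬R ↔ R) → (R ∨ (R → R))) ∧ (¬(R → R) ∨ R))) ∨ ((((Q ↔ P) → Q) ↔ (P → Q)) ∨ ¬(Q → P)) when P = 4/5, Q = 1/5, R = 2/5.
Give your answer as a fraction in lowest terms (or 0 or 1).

Q ∧ R = 1/5 ∧ 2/5 = 1/5
¬(Q ∧ R) = ¬1/5 = 4/5
R ∨ P = 2/5 ∨ 4/5 = 4/5
¬(Q ∧ R) ∨ (R ∨ P) = 4/5 ∨ 4/5 = 4/5
¬R = ¬2/5 = 3/5
¬R ↔ R = 3/5 ↔ 2/5 = 4/5
R → R = 2/5 → 2/5 = 1
R ∨ (R → R) = 2/5 ∨ 1 = 1
(¬R ↔ R) → (R ∨ (R → R)) = 4/5 → 1 = 1
R → R = 2/5 → 2/5 = 1
¬(R → R) = ¬1 = 0
¬(R → R) ∨ R = 0 ∨ 2/5 = 2/5
((¬R ↔ R) → (R ∨ (R → R))) ∧ (¬(R → R) ∨ R) = 1 ∧ 2/5 = 2/5
(¬(Q ∧ R) ∨ (R ∨ P)) → (((¬R ↔ R) → (R ∨ (R → R))) ∧ (¬(R → R) ∨ R)) = 4/5 → 2/5 = 3/5
Q ↔ P = 1/5 ↔ 4/5 = 2/5
(Q ↔ P) → Q = 2/5 → 1/5 = 4/5
P → Q = 4/5 → 1/5 = 2/5
((Q ↔ P) → Q) ↔ (P → Q) = 4/5 ↔ 2/5 = 3/5
Q → P = 1/5 → 4/5 = 1
¬(Q → P) = ¬1 = 0
(((Q ↔ P) → Q) ↔ (P → Q)) ∨ ¬(Q → P) = 3/5 ∨ 0 = 3/5
((¬(Q ∧ R) ∨ (R ∨ P)) → (((¬R ↔ R) → (R ∨ (R → R))) ∧ (¬(R → R) ∨ R))) ∨ ((((Q ↔ P) → Q) ↔ (P → Q)) ∨ ¬(Q → P)) = 3/5 ∨ 3/5 = 3/5

3/5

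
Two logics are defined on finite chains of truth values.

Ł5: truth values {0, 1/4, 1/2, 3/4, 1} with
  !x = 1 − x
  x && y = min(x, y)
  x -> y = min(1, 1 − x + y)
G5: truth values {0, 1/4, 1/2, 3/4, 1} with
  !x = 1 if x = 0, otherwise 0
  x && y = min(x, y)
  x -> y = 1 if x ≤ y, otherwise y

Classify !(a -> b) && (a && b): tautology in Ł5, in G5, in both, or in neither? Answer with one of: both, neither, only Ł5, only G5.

neither

In Ł5: at a = 0, b = 0 the value is 0 — not a tautology.
In G5: at a = 0, b = 0 the value is 0 — not a tautology.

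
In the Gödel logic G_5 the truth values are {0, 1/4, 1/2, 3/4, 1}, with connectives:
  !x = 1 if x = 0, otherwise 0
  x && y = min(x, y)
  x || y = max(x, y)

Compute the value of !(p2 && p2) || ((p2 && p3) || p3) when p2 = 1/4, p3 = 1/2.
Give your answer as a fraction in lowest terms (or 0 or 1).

1/2

p2 && p2 = 1/4 && 1/4 = 1/4
!(p2 && p2) = !1/4 = 0
p2 && p3 = 1/4 && 1/2 = 1/4
(p2 && p3) || p3 = 1/4 || 1/2 = 1/2
!(p2 && p2) || ((p2 && p3) || p3) = 0 || 1/2 = 1/2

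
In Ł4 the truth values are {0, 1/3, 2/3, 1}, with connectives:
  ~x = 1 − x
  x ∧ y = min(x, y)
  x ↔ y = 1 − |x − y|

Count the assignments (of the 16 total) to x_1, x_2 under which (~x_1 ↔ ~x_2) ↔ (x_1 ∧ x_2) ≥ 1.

7

x_1 = 0, x_2 = 0 ↦ 0  <
x_1 = 0, x_2 = 1/3 ↦ 1/3  <
x_1 = 0, x_2 = 2/3 ↦ 2/3  <
x_1 = 0, x_2 = 1 ↦ 1  ≥
x_1 = 1/3, x_2 = 0 ↦ 1/3  <
x_1 = 1/3, x_2 = 1/3 ↦ 1/3  <
x_1 = 1/3, x_2 = 2/3 ↦ 2/3  <
x_1 = 1/3, x_2 = 1 ↦ 1  ≥
x_1 = 2/3, x_2 = 0 ↦ 2/3  <
x_1 = 2/3, x_2 = 1/3 ↦ 2/3  <
x_1 = 2/3, x_2 = 2/3 ↦ 2/3  <
x_1 = 2/3, x_2 = 1 ↦ 1  ≥
x_1 = 1, x_2 = 0 ↦ 1  ≥
x_1 = 1, x_2 = 1/3 ↦ 1  ≥
x_1 = 1, x_2 = 2/3 ↦ 1  ≥
x_1 = 1, x_2 = 1 ↦ 1  ≥
So 7 of the 16 assignments meet the threshold.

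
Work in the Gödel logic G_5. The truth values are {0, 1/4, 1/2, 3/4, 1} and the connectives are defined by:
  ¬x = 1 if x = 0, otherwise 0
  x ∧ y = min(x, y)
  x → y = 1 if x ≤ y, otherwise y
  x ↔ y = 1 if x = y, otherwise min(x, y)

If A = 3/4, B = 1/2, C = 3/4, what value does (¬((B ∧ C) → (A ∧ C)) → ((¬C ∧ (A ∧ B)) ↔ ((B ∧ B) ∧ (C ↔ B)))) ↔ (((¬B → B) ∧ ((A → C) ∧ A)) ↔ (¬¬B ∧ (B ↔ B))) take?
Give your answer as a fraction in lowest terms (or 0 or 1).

B ∧ C = 1/2 ∧ 3/4 = 1/2
A ∧ C = 3/4 ∧ 3/4 = 3/4
(B ∧ C) → (A ∧ C) = 1/2 → 3/4 = 1
¬((B ∧ C) → (A ∧ C)) = ¬1 = 0
¬C = ¬3/4 = 0
A ∧ B = 3/4 ∧ 1/2 = 1/2
¬C ∧ (A ∧ B) = 0 ∧ 1/2 = 0
B ∧ B = 1/2 ∧ 1/2 = 1/2
C ↔ B = 3/4 ↔ 1/2 = 1/2
(B ∧ B) ∧ (C ↔ B) = 1/2 ∧ 1/2 = 1/2
(¬C ∧ (A ∧ B)) ↔ ((B ∧ B) ∧ (C ↔ B)) = 0 ↔ 1/2 = 0
¬((B ∧ C) → (A ∧ C)) → ((¬C ∧ (A ∧ B)) ↔ ((B ∧ B) ∧ (C ↔ B))) = 0 → 0 = 1
¬B = ¬1/2 = 0
¬B → B = 0 → 1/2 = 1
A → C = 3/4 → 3/4 = 1
(A → C) ∧ A = 1 ∧ 3/4 = 3/4
(¬B → B) ∧ ((A → C) ∧ A) = 1 ∧ 3/4 = 3/4
¬B = ¬1/2 = 0
¬¬B = ¬0 = 1
B ↔ B = 1/2 ↔ 1/2 = 1
¬¬B ∧ (B ↔ B) = 1 ∧ 1 = 1
((¬B → B) ∧ ((A → C) ∧ A)) ↔ (¬¬B ∧ (B ↔ B)) = 3/4 ↔ 1 = 3/4
(¬((B ∧ C) → (A ∧ C)) → ((¬C ∧ (A ∧ B)) ↔ ((B ∧ B) ∧ (C ↔ B)))) ↔ (((¬B → B) ∧ ((A → C) ∧ A)) ↔ (¬¬B ∧ (B ↔ B))) = 1 ↔ 3/4 = 3/4

3/4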